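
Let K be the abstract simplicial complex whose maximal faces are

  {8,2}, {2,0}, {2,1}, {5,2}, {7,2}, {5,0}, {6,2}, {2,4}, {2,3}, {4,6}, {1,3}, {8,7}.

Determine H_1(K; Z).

H_1 ≅ Z^4.

Fix the vertex order 0 < 1 < 2 < 3 < 4 < 5 < 6 < 7 < 8 and write every simplex with vertices in increasing order. Then dim K = 1 and the simplices of K are:

  0-simplices (9): [0], [1], [2], [3], [4], [5], [6], [7], [8]
  1-simplices (12): [0,2], [0,5], [1,2], [1,3], [2,3], [2,4], [2,5], [2,6], [2,7], [2,8], [4,6], [7,8]

giving chain groups C_0 ≅ Z^9, C_1 ≅ Z^12.

∂_1: C_1 → C_0 is given by ∂[p,q] = [q] − [p].
The 9×12 boundary matrix has rank 8 and Smith normal form diag(1,1,1,1,1,1,1,1).

Reading off H_k = ker ∂_k / im ∂_{k+1}:

  H_1: rank ker ∂_1 − rank ∂_2 = (12 − 8) − 0 = 4, and there is no ∂_2, so H_1 = Z^4.

(K is a triangulation of a wedge of 4 circles.)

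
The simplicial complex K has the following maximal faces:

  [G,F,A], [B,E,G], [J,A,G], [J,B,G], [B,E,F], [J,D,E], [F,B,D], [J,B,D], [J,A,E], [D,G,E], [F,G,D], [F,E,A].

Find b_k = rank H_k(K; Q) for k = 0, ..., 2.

b_0 = 1, b_1 = 0, b_2 = 0.

K has 7 vertices, 18 edges, 12 triangles.
rank ∂_0 = 0, rank ∂_1 = 6 ⇒ b_0 = 7 − 0 − 6 = 1; all invariant factors of ∂_1 are 1 so no torsion. So H_0 ≅ Z.
rank ∂_1 = 6, rank ∂_2 = 12 ⇒ b_1 = 18 − 6 − 12 = 0; ∂_2 has invariant factor(s) [2] giving torsion. So H_1 ≅ Z/2.
rank ∂_2 = 12, rank ∂_3 = 0 ⇒ b_2 = 12 − 12 − 0 = 0. So H_2 ≅ 0.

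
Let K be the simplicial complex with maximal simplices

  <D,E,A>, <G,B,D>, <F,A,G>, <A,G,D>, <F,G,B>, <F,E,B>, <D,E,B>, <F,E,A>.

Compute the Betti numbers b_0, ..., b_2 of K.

b_0 = 1, b_1 = 0, b_2 = 1.

Fix the vertex order A < B < D < E < F < G and write every simplex with vertices in increasing order. Then dim K = 2 and the simplices of K are:

  0-simplices (6): A, B, D, E, F, G
  1-simplices (12): AD, AE, AF, AG, BD, BE, BF, BG, DE, DG, EF, FG
  2-simplices (8): ADE, ADG, AEF, AFG, BDE, BDG, BEF, BFG

so the chain groups are C_0 ≅ Z^6, C_1 ≅ Z^12, C_2 ≅ Z^8.

The boundary map ∂_1: C_1 → C_0 maps an edge to its endpoints' difference, ∂[p,q] = q − p. For instance
  ∂BE = E − B.
The resulting 6×12 matrix has rank 5, and its Smith normal form has invariant factors (1,1,1,1,1).

The boundary map ∂_2: C_2 → C_1 acts by ∂[p,q,r] = [q,r] − [p,r] + [p,q]. For instance
  ∂BDG = DG − BG + BD,
  ∂BFG = FG − BG + BF.
The resulting 12×8 matrix has rank 7, and its Smith normal form has invariant factors (1,1,1,1,1,1,1).

Reading off H_k = ker ∂_k / im ∂_{k+1}:

  H_0: rank C_0 − rank ∂_1 = 6 − 5 = 1, and the invariant factors of ∂_1 are all 1, so H_0 ≅ Z.
  H_1: rank ker ∂_1 − rank ∂_2 = (12 − 5) − 7 = 0, and the invariant factors of ∂_2 are all 1, so H_1 ≅ 0.
  H_2: rank ker ∂_2 − rank ∂_3 = (8 − 7) − 0 = 1, and there is no ∂_3, so H_2 ≅ Z.

As a check, the Euler characteristic is 6 − 12 + 8 = 2, which agrees with 1 − 0 + 1 = 2.

Hence the Betti numbers are b_0 = 1, b_1 = 0, b_2 = 1.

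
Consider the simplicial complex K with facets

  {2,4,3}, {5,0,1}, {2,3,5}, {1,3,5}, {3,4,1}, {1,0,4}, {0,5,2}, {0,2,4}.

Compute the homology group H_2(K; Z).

H_2 ≅ Z.

We work with the vertex ordering 0 < 1 < 2 < 3 < 4 < 5. The simplices of K, each written with vertices in increasing order, are:

  0-simplices (6): [0], [1], [2], [3], [4], [5]
  1-simplices (12): [0,1], [0,2], [0,4], [0,5], [1,3], [1,4], [1,5], [2,3], [2,4], [2,5], [3,4], [3,5]
  2-simplices (8): [0,1,4], [0,1,5], [0,2,4], [0,2,5], [1,3,4], [1,3,5], [2,3,4], [2,3,5]

so the chain groups are C_0 ≅ Z^6, C_1 ≅ Z^12, C_2 ≅ Z^8.

∂_1: C_1 → C_0 sends each edge [p,q] (with p < q) to q − p.
As a 6×12 matrix over Z this has rank 5, with invariant factors (1,1,1,1,1).

Boundary ∂_2: C_2 → C_1 acts by ∂[p,q,r] = [q,r] − [p,r] + [p,q]. For instance
  ∂[0,1,5] = [1,5] − [0,5] + [0,1],
  ∂[1,3,5] = [3,5] − [1,5] + [1,3].
This gives a 12×8 integer matrix of rank 7; reducing to Smith normal form yields diagonal entries (1,1,1,1,1,1,1).

From H_k ≅ ker(∂_k) / im(∂_{k+1}) we obtain:

  H_2: rank ker ∂_2 − rank ∂_3 = (8 − 7) − 0 = 1, and there is no ∂_3, so H_2 ≅ Z.

(K is a triangulation of the 2-sphere S^2.)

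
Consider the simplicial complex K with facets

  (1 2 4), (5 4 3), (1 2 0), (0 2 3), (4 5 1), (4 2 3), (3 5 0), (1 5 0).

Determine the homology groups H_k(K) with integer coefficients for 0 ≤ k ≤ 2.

H_0 = Z,  H_1 = 0,  H_2 = Z.

K has 6 vertices, 12 edges, 8 triangles.
rank ∂_0 = 0, rank ∂_1 = 5 ⇒ b_0 = 6 − 0 − 5 = 1; all invariant factors of ∂_1 are 1 so no torsion. So H_0 = Z.
rank ∂_1 = 5, rank ∂_2 = 7 ⇒ b_1 = 12 − 5 − 7 = 0; all invariant factors of ∂_2 are 1 so no torsion. So H_1 = 0.
rank ∂_2 = 7, rank ∂_3 = 0 ⇒ b_2 = 8 − 7 − 0 = 1. So H_2 = Z.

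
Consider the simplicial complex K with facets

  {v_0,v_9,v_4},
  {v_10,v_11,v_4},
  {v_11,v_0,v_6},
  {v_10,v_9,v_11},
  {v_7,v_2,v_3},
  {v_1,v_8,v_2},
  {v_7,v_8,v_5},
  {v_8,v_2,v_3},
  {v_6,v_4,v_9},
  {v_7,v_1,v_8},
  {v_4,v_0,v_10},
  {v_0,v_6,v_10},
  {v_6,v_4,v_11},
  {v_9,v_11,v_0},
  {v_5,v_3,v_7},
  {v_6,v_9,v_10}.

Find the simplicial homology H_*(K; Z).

We work with the vertex ordering v_0 < v_1 < v_2 < v_3 < v_4 < v_5 < v_6 < v_7 < v_8 < v_9 < v_10 < v_11. The simplices of K, each written with vertices in increasing order, are:

  0-simplices (12): [v_0], [v_1], [v_2], [v_3], [v_4], [v_5], [v_6], [v_7], [v_8], [v_9], [v_10], [v_11]
  1-simplices (27): (27 of them)
  2-simplices (16): (16 of them)

so the chain groups are C_0 ≅ Z^12, C_1 ≅ Z^27, C_2 ≅ Z^16.

The boundary map ∂_1: C_1 → C_0 maps an edge to its endpoints' difference, ∂[p,q] = q − p. For instance
  ∂[v_0,v_9] = [v_9] − [v_0].
This gives a 12×27 integer matrix of rank 10; reducing to Smith normal form yields diagonal entries (1,1,1,1,1,1,1,1,1,1).

∂_2: C_2 → C_1 acts by ∂[p,q,r] = [q,r] − [p,r] + [p,q]. For instance
  ∂[v_9,v_10,v_11] = [v_10,v_11] − [v_9,v_11] + [v_9,v_10],
  ∂[v_1,v_7,v_8] = [v_7,v_8] − [v_1,v_8] + [v_1,v_7].
As a 27×16 matrix over Z this has rank 16, with invariant factors (1,1,1,1,1,1,1,1,1,1,1,1,1,1,1,2).

Now H_k = ker ∂_k / im ∂_{k+1}, so:

  H_0: rank C_0 − rank ∂_1 = 12 − 10 = 2, and the invariant factors of ∂_1 are all 1, so H_0 = Z^2.
  H_1: rank ker ∂_1 − rank ∂_2 = (27 − 10) − 16 = 1, and ∂_2 has invariant factor 2 > 1, so H_1 = Z ⊕ Z/2.
  H_2: rank ker ∂_2 − rank ∂_3 = (16 − 16) − 0 = 0, and there is no ∂_3, so H_2 = 0.

(K is a triangulation of the disjoint union of the real projective plane RP^2 and the cylinder S^1 x I.)

H_0 ≅ Z^2,  H_1 ≅ Z ⊕ Z/2,  H_2 = 0.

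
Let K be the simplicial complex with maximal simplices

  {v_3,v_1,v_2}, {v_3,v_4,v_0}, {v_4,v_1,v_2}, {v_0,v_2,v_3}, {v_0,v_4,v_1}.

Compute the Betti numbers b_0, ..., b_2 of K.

b_0 = 1, b_1 = 1, b_2 = 0.

Fix the vertex order v_0 < v_1 < v_2 < v_3 < v_4 and write every simplex with vertices in increasing order. Then dim K = 2 and the simplices of K are:

  0-simplices (5): [v_0], [v_1], [v_2], [v_3], [v_4]
  1-simplices (10): [v_0,v_1], [v_0,v_2], [v_0,v_3], [v_0,v_4], [v_1,v_2], [v_1,v_3], [v_1,v_4], [v_2,v_3], [v_2,v_4], [v_3,v_4]
  2-simplices (5): [v_0,v_1,v_4], [v_0,v_2,v_3], [v_0,v_3,v_4], [v_1,v_2,v_3], [v_1,v_2,v_4]

giving chain groups C_0 ≅ Z^5, C_1 ≅ Z^10, C_2 ≅ Z^5.

∂_1: C_1 → C_0 sends each edge [p,q] (with p < q) to q − p. For instance
  ∂[v_0,v_4] = [v_4] − [v_0].
As a 5×10 matrix over Z this has rank 4, with invariant factors (1,1,1,1).

∂_2: C_2 → C_1 sends each 2-simplex [p,q,r] to [q,r] − [p,r] + [p,q]. For instance
  ∂[v_1,v_2,v_4] = [v_2,v_4] − [v_1,v_4] + [v_1,v_2],
  ∂[v_1,v_2,v_3] = [v_2,v_3] − [v_1,v_3] + [v_1,v_2].
The 10×5 boundary matrix has rank 5 and Smith normal form diag(1,1,1,1,1).

Now H_k = ker ∂_k / im ∂_{k+1}, so:

  H_0: rank C_0 − rank ∂_1 = 5 − 4 = 1, and the invariant factors of ∂_1 are all 1, so H_0 ≅ Z.
  H_1: rank ker ∂_1 − rank ∂_2 = (10 − 4) − 5 = 1, and the invariant factors of ∂_2 are all 1, so H_1 ≅ Z.
  H_2: rank ker ∂_2 − rank ∂_3 = (5 − 5) − 0 = 0, and there is no ∂_3, so H_2 ≅ 0.

(K is a triangulation of the Möbius band.)

Hence the Betti numbers are b_0 = 1, b_1 = 1, b_2 = 0.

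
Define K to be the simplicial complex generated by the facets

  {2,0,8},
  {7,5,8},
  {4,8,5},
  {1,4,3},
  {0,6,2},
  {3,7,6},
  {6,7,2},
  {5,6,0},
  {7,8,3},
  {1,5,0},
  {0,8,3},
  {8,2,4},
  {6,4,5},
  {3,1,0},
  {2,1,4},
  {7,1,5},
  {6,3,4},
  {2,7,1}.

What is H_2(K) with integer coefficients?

H_2 = Z.

Take the total order 0 < 1 < 2 < 3 < 4 < 5 < 6 < 7 < 8 on the vertex set. Then K (dimension 2) consists of the simplices:

  0-simplices (9): [0], [1], [2], [3], [4], [5], [6], [7], [8]
  1-simplices (27): (27 of them)
  2-simplices (18): [0,1,3], [0,1,5], [0,2,6], [0,2,8], [0,3,8], [0,5,6], [1,2,4], [1,2,7], [1,3,4], [1,5,7], [2,4,8], [2,6,7], [3,4,6], [3,6,7], [3,7,8], [4,5,6], [4,5,8], [5,7,8]

so the chain groups are C_0 ≅ Z^9, C_1 ≅ Z^27, C_2 ≅ Z^18.

Boundary ∂_1: C_1 → C_0 maps an edge to its endpoints' difference, ∂[p,q] = q − p. For instance
  ∂[4,8] = [8] − [4].
As a 9×27 matrix over Z this has rank 8, with invariant factors (1,1,1,1,1,1,1,1).

Boundary ∂_2: C_2 → C_1 maps a triangle to the signed sum of its edges. For instance
  ∂[4,5,8] = [5,8] − [4,8] + [4,5],
  ∂[1,2,7] = [2,7] − [1,7] + [1,2].
This gives a 27×18 integer matrix of rank 17; reducing to Smith normal form yields diagonal entries (1,1,1,1,1,1,1,1,1,1,1,1,1,1,1,1,1).

From H_k ≅ ker(∂_k) / im(∂_{k+1}) we obtain:

  H_2: rank ker ∂_2 − rank ∂_3 = (18 − 17) − 0 = 1, and there is no ∂_3, so H_2 = Z.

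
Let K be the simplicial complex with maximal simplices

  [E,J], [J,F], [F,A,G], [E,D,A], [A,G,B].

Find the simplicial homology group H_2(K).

K has 7 vertices, 10 edges, 3 triangles.
rank ∂_2 = 3, rank ∂_3 = 0 ⇒ b_2 = 3 − 3 − 0 = 0. So H_2 ≅ 0.

H_2 ≅ 0.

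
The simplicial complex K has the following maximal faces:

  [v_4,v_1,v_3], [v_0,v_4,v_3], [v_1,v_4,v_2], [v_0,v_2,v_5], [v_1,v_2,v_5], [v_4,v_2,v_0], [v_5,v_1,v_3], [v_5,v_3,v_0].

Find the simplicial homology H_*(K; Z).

K has 6 vertices, 12 edges, 8 triangles.
rank ∂_0 = 0, rank ∂_1 = 5 ⇒ b_0 = 6 − 0 − 5 = 1; all invariant factors of ∂_1 are 1 so no torsion. So H_0 ≅ Z.
rank ∂_1 = 5, rank ∂_2 = 7 ⇒ b_1 = 12 − 5 − 7 = 0; all invariant factors of ∂_2 are 1 so no torsion. So H_1 ≅ 0.
rank ∂_2 = 7, rank ∂_3 = 0 ⇒ b_2 = 8 − 7 − 0 = 1. So H_2 ≅ Z.

H_0 = Z,  H_1 = 0,  H_2 = Z.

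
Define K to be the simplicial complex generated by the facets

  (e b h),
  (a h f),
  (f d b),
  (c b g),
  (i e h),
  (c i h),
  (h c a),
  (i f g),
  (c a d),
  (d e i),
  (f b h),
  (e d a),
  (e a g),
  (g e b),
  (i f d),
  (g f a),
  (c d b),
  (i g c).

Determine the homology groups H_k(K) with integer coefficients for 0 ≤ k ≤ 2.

Order the vertices as a < b < c < d < e < f < g < h < i. Listing each simplex with vertices in this order, K has dimension 2 with simplices:

  0-simplices (9): a, b, c, d, e, f, g, h, i
  1-simplices (27): ac, ad, ae, af, ag, ah, bc, bd, be, bf, bg, bh, cd, cg, ch, ci, de, df, di, eg, eh, ei, fg, fh, fi, gi, hi
  2-simplices (18): acd, ach, ade, aeg, afg, afh, bcd, bcg, bdf, beg, beh, bfh, cgi, chi, dei, dfi, ehi, fgi

Hence C_0 ≅ Z^9, C_1 ≅ Z^27, C_2 ≅ Z^18.

The boundary map ∂_1: C_1 → C_0 maps an edge to its endpoints' difference, ∂[p,q] = q − p. For instance
  ∂eg = g − e.
The resulting 9×27 matrix has rank 8, and its Smith normal form has invariant factors (1,1,1,1,1,1,1,1).

The boundary map ∂_2: C_2 → C_1 sends each 2-simplex [p,q,r] to [q,r] − [p,r] + [p,q]. For instance
  ∂bdf = df − bf + bd,
  ∂chi = hi − ci + ch.
The resulting 27×18 matrix has rank 17, and its Smith normal form has invariant factors (1,1,1,1,1,1,1,1,1,1,1,1,1,1,1,1,1).

Now H_k = ker ∂_k / im ∂_{k+1}, so:

  H_0: rank C_0 − rank ∂_1 = 9 − 8 = 1, and the invariant factors of ∂_1 are all 1, so H_0 = Z.
  H_1: rank ker ∂_1 − rank ∂_2 = (27 − 8) − 17 = 2, and the invariant factors of ∂_2 are all 1, so H_1 = Z^2.
  H_2: rank ker ∂_2 − rank ∂_3 = (18 − 17) − 0 = 1, and there is no ∂_3, so H_2 = Z.

(K is a triangulation of the torus T^2.)

H_0 ≅ Z,  H_1 ≅ Z^2,  H_2 ≅ Z.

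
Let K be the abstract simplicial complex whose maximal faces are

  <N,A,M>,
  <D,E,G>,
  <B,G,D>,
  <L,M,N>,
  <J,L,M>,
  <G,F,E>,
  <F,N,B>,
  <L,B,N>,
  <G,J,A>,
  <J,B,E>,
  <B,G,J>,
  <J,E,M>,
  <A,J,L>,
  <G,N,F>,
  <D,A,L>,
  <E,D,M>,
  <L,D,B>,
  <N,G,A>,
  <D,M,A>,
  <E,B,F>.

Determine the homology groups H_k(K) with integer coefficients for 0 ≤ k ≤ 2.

H_0 ≅ Z,  H_1 ≅ Z ⊕ Z/2Z,  H_2 = 0.

Fix the vertex order A < B < D < E < F < G < J < L < M < N and write every simplex with vertices in increasing order. Then dim K = 2 and the simplices of K are:

  0-simplices (10): A, B, D, E, F, G, J, L, M, N
  1-simplices (30): AD, AG, AJ, AL, AM, AN, BD, BE, BF, BG, BJ, BL, BN, DE, DG, DL, DM, EF, EG, EJ, EM, FG, FN, GJ, GN, JL, JM, LM, LN, MN
  2-simplices (20): ADL, ADM, AGJ, AGN, AJL, AMN, BDG, BDL, BEF, BEJ, BFN, BGJ, BLN, DEG, DEM, EFG, EJM, FGN, JLM, LMN

Hence C_0 ≅ Z^10, C_1 ≅ Z^30, C_2 ≅ Z^20.

Boundary ∂_1: C_1 → C_0 maps an edge to its endpoints' difference, ∂[p,q] = q − p. For instance
  ∂AJ = J − A.
The 10×30 boundary matrix has rank 9 and Smith normal form diag(1,1,1,1,1,1,1,1,1).

Boundary ∂_2: C_2 → C_1 maps a triangle to the signed sum of its edges. For instance
  ∂BLN = LN − BN + BL,
  ∂AJL = JL − AL + AJ.
The 30×20 boundary matrix has rank 20 and Smith normal form diag(1,1,1,1,1,1,1,1,1,1,1,1,1,1,1,1,1,1,1,2).

Computing H_k = (kernel of ∂_k) / (image of ∂_{k+1}):

  H_0: rank C_0 − rank ∂_1 = 10 − 9 = 1, and the invariant factors of ∂_1 are all 1, so H_0 ≅ Z.
  H_1: rank ker ∂_1 − rank ∂_2 = (30 − 9) − 20 = 1, and ∂_2 has invariant factor 2 > 1, so H_1 ≅ Z ⊕ Z/2Z.
  H_2: rank ker ∂_2 − rank ∂_3 = (20 − 20) − 0 = 0, and there is no ∂_3, so H_2 ≅ 0.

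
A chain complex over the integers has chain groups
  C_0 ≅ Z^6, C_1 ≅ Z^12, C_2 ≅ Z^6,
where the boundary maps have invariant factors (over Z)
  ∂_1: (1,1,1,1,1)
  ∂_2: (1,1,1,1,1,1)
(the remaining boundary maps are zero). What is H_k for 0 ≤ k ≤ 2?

H_0: b_0 = 6 − 0 − 5 = 1; torsion from ∂_1 factors > 1: none. So H_0 = Z.
H_1: b_1 = 12 − 5 − 6 = 1; torsion from ∂_2 factors > 1: none. So H_1 = Z.
H_2: b_2 = 6 − 6 − 0 = 0; torsion from ∂_3 factors > 1: none. So H_2 = 0.

H_0 = Z,  H_1 = Z,  H_2 = 0.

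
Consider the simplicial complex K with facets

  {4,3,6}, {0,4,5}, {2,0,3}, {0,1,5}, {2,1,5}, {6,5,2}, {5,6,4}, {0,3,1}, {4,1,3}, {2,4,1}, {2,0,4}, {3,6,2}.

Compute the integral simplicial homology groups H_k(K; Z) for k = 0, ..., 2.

Fix the vertex order 0 < 1 < 2 < 3 < 4 < 5 < 6 and write every simplex with vertices in increasing order. Then dim K = 2 and the simplices of K are:

  0-simplices (7): [0], [1], [2], [3], [4], [5], [6]
  1-simplices (18): [0,1], [0,2], [0,3], [0,4], [0,5], [1,2], [1,3], [1,4], [1,5], [2,3], [2,4], [2,5], [2,6], [3,4], [3,6], [4,5], [4,6], [5,6]
  2-simplices (12): [0,1,3], [0,1,5], [0,2,3], [0,2,4], [0,4,5], [1,2,4], [1,2,5], [1,3,4], [2,3,6], [2,5,6], [3,4,6], [4,5,6]

Hence C_0 ≅ Z^7, C_1 ≅ Z^18, C_2 ≅ Z^12.

∂_1: C_1 → C_0 is given by ∂[p,q] = [q] − [p]. For instance
  ∂[5,6] = [6] − [5].
As a 7×18 matrix over Z this has rank 6, with invariant factors (1,1,1,1,1,1).

Boundary ∂_2: C_2 → C_1 sends each 2-simplex [p,q,r] to [q,r] − [p,r] + [p,q]. For instance
  ∂[0,1,5] = [1,5] − [0,5] + [0,1],
  ∂[1,2,4] = [2,4] − [1,4] + [1,2].
As a 18×12 matrix over Z this has rank 12, with invariant factors (1,1,1,1,1,1,1,1,1,1,1,2).

Now H_k = ker ∂_k / im ∂_{k+1}, so:

  H_0: rank C_0 − rank ∂_1 = 7 − 6 = 1, and the invariant factors of ∂_1 are all 1, so H_0 = Z.
  H_1: rank ker ∂_1 − rank ∂_2 = (18 − 6) − 12 = 0, and ∂_2 has invariant factor 2 > 1, so H_1 = Z/2Z.
  H_2: rank ker ∂_2 − rank ∂_3 = (12 − 12) − 0 = 0, and there is no ∂_3, so H_2 = 0.

H_0 ≅ Z,  H_1 ≅ Z/2Z,  H_2 = 0.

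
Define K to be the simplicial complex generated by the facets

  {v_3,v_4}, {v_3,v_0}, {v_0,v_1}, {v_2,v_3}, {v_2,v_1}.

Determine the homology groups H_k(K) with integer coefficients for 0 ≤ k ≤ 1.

We work with the vertex ordering v_0 < v_1 < v_2 < v_3 < v_4. The simplices of K, each written with vertices in increasing order, are:

  0-simplices (5): [v_0], [v_1], [v_2], [v_3], [v_4]
  1-simplices (5): [v_0,v_1], [v_0,v_3], [v_1,v_2], [v_2,v_3], [v_3,v_4]

so the chain groups are C_0 ≅ Z^5, C_1 ≅ Z^5.

The boundary map ∂_1: C_1 → C_0 maps an edge to its endpoints' difference, ∂[p,q] = q − p.
As a 5×5 matrix over Z this has rank 4, with invariant factors (1,1,1,1).

Computing H_k = (kernel of ∂_k) / (image of ∂_{k+1}):

  H_0: rank C_0 − rank ∂_1 = 5 − 4 = 1, and the invariant factors of ∂_1 are all 1, so H_0 = Z.
  H_1: rank ker ∂_1 − rank ∂_2 = (5 − 4) − 0 = 1, and there is no ∂_2, so H_1 = Z.

As a check, the Euler characteristic is 5 − 5 = 0, which agrees with 1 − 1 = 0.

H_0 ≅ Z,  H_1 ≅ Z.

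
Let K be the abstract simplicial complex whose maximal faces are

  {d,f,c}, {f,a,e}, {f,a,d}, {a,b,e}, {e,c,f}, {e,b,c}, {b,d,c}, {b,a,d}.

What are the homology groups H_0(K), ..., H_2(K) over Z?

Fix the vertex order a < b < c < d < e < f and write every simplex with vertices in increasing order. Then dim K = 2 and the simplices of K are:

  0-simplices (6): a, b, c, d, e, f
  1-simplices (12): ab, ad, ae, af, bc, bd, be, cd, ce, cf, df, ef
  2-simplices (8): abd, abe, adf, aef, bcd, bce, cdf, cef

Hence C_0 ≅ Z^6, C_1 ≅ Z^12, C_2 ≅ Z^8.

Boundary ∂_1: C_1 → C_0 maps an edge to its endpoints' difference, ∂[p,q] = q − p.
The 6×12 boundary matrix has rank 5 and Smith normal form diag(1,1,1,1,1).

∂_2: C_2 → C_1 maps a triangle to the signed sum of its edges. For instance
  ∂adf = df − af + ad,
  ∂bce = ce − be + bc.
As a 12×8 matrix over Z this has rank 7, with invariant factors (1,1,1,1,1,1,1).

From H_k ≅ ker(∂_k) / im(∂_{k+1}) we obtain:

  H_0: rank C_0 − rank ∂_1 = 6 − 5 = 1, and the invariant factors of ∂_1 are all 1, so H_0 ≅ Z.
  H_1: rank ker ∂_1 − rank ∂_2 = (12 − 5) − 7 = 0, and the invariant factors of ∂_2 are all 1, so H_1 ≅ 0.
  H_2: rank ker ∂_2 − rank ∂_3 = (8 − 7) − 0 = 1, and there is no ∂_3, so H_2 ≅ Z.

(K is a triangulation of the 2-sphere S^2.)

H_0 ≅ Z,  H_1 = 0,  H_2 ≅ Z.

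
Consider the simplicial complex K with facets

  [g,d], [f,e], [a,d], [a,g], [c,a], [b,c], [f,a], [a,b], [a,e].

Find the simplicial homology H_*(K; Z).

We work with the vertex ordering a < b < c < d < e < f < g. The simplices of K, each written with vertices in increasing order, are:

  0-simplices (7): a, b, c, d, e, f, g
  1-simplices (9): ab, ac, ad, ae, af, ag, bc, dg, ef

Hence C_0 ≅ Z^7, C_1 ≅ Z^9.

∂_1: C_1 → C_0 is given by ∂[p,q] = [q] − [p].
This gives a 7×9 integer matrix of rank 6; reducing to Smith normal form yields diagonal entries (1,1,1,1,1,1).

Computing H_k = (kernel of ∂_k) / (image of ∂_{k+1}):

  H_0: rank C_0 − rank ∂_1 = 7 − 6 = 1, and the invariant factors of ∂_1 are all 1, so H_0 = Z.
  H_1: rank ker ∂_1 − rank ∂_2 = (9 − 6) − 0 = 3, and there is no ∂_2, so H_1 = Z^3.

As a check, the Euler characteristic is 7 − 9 = -2, which agrees with 1 − 3 = -2.

H_0 = Z,  H_1 = Z^3.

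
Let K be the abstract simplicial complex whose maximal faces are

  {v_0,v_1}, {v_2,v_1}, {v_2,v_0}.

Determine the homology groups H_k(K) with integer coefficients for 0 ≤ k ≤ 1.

K has 3 vertices, 3 edges.
rank ∂_0 = 0, rank ∂_1 = 2 ⇒ b_0 = 3 − 0 − 2 = 1; all invariant factors of ∂_1 are 1 so no torsion. So H_0 = Z.
rank ∂_1 = 2, rank ∂_2 = 0 ⇒ b_1 = 3 − 2 − 0 = 1. So H_1 = Z.

H_0 = Z,  H_1 = Z.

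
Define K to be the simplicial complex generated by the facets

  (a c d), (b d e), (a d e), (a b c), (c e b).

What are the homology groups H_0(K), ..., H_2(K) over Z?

H_0 ≅ Z,  H_1 ≅ Z,  H_2 = 0.

K has 5 vertices, 10 edges, 5 triangles.
rank ∂_0 = 0, rank ∂_1 = 4 ⇒ b_0 = 5 − 0 − 4 = 1; all invariant factors of ∂_1 are 1 so no torsion. So H_0 ≅ Z.
rank ∂_1 = 4, rank ∂_2 = 5 ⇒ b_1 = 10 − 4 − 5 = 1; all invariant factors of ∂_2 are 1 so no torsion. So H_1 ≅ Z.
rank ∂_2 = 5, rank ∂_3 = 0 ⇒ b_2 = 5 − 5 − 0 = 0. So H_2 ≅ 0.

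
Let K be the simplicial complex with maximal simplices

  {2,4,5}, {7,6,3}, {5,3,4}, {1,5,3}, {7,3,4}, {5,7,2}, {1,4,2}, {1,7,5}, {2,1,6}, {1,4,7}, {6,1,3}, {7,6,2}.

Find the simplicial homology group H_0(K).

Take the total order 1 < 2 < 3 < 4 < 5 < 6 < 7 on the vertex set. Then K (dimension 2) consists of the simplices:

  0-simplices (7): [1], [2], [3], [4], [5], [6], [7]
  1-simplices (18): [1,2], [1,3], [1,4], [1,5], [1,6], [1,7], [2,4], [2,5], [2,6], [2,7], [3,4], [3,5], [3,6], [3,7], [4,5], [4,7], [5,7], [6,7]
  2-simplices (12): [1,2,4], [1,2,6], [1,3,5], [1,3,6], [1,4,7], [1,5,7], [2,4,5], [2,5,7], [2,6,7], [3,4,5], [3,4,7], [3,6,7]

giving chain groups C_0 ≅ Z^7, C_1 ≅ Z^18, C_2 ≅ Z^12.

Boundary ∂_1: C_1 → C_0 maps an edge to its endpoints' difference, ∂[p,q] = q − p. For instance
  ∂[2,5] = [5] − [2].
The resulting 7×18 matrix has rank 6, and its Smith normal form has invariant factors (1,1,1,1,1,1).

The boundary map ∂_2: C_2 → C_1 sends each 2-simplex [p,q,r] to [q,r] − [p,r] + [p,q]. For instance
  ∂[1,2,6] = [2,6] − [1,6] + [1,2],
  ∂[2,5,7] = [5,7] − [2,7] + [2,5].
This gives a 18×12 integer matrix of rank 12; reducing to Smith normal form yields diagonal entries (1,1,1,1,1,1,1,1,1,1,1,2).

Reading off H_k = ker ∂_k / im ∂_{k+1}:

  H_0: rank C_0 − rank ∂_1 = 7 − 6 = 1, and the invariant factors of ∂_1 are all 1, so H_0 ≅ Z.

(K is a triangulation of the real projective plane RP^2.)

H_0 ≅ Z.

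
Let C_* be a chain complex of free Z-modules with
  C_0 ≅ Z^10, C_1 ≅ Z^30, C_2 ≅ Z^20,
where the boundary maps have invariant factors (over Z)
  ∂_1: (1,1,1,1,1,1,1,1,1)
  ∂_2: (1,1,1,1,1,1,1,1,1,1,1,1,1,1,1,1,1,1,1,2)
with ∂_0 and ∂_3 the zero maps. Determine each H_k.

H_0: b_0 = 10 − 0 − 9 = 1; torsion from ∂_1 factors > 1: none. So H_0 ≅ Z.
H_1: b_1 = 30 − 9 − 20 = 1; torsion from ∂_2 factors > 1: [2]. So H_1 ≅ Z ⊕ Z/2.
H_2: b_2 = 20 − 20 − 0 = 0; torsion from ∂_3 factors > 1: none. So H_2 ≅ 0.

H_0 ≅ Z,  H_1 ≅ Z ⊕ Z/2,  H_2 = 0.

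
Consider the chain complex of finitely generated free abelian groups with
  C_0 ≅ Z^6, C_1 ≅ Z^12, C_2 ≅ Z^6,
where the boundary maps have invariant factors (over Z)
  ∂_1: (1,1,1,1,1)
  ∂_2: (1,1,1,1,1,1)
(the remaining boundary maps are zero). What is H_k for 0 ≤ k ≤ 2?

H_0 = Z,  H_1 = Z,  H_2 = 0.

H_0: b_0 = 6 − 0 − 5 = 1; torsion from ∂_1 factors > 1: none. So H_0 = Z.
H_1: b_1 = 12 − 5 − 6 = 1; torsion from ∂_2 factors > 1: none. So H_1 = Z.
H_2: b_2 = 6 − 6 − 0 = 0; torsion from ∂_3 factors > 1: none. So H_2 = 0.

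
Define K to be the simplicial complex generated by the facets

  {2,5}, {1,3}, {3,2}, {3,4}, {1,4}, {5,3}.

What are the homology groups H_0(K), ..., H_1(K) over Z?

H_0 = Z,  H_1 = Z^2.

Order the vertices as 1 < 2 < 3 < 4 < 5. Listing each simplex with vertices in this order, K has dimension 1 with simplices:

  0-simplices (5): [1], [2], [3], [4], [5]
  1-simplices (6): [1,3], [1,4], [2,3], [2,5], [3,4], [3,5]

so the chain groups are C_0 ≅ Z^5, C_1 ≅ Z^6.

The boundary map ∂_1: C_1 → C_0 sends each edge [p,q] (with p < q) to q − p.
The 5×6 boundary matrix has rank 4 and Smith normal form diag(1,1,1,1).

Now H_k = ker ∂_k / im ∂_{k+1}, so:

  H_0: rank C_0 − rank ∂_1 = 5 − 4 = 1, and the invariant factors of ∂_1 are all 1, so H_0 = Z.
  H_1: rank ker ∂_1 − rank ∂_2 = (6 − 4) − 0 = 2, and there is no ∂_2, so H_1 = Z^2.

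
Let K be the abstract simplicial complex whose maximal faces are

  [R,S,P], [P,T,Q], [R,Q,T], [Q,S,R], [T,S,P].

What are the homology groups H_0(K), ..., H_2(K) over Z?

Fix the vertex order P < Q < R < S < T and write every simplex with vertices in increasing order. Then dim K = 2 and the simplices of K are:

  0-simplices (5): P, Q, R, S, T
  1-simplices (10): PQ, PR, PS, PT, QR, QS, QT, RS, RT, ST
  2-simplices (5): PQT, PRS, PST, QRS, QRT

Hence C_0 ≅ Z^5, C_1 ≅ Z^10, C_2 ≅ Z^5.

Boundary ∂_1: C_1 → C_0 maps an edge to its endpoints' difference, ∂[p,q] = q − p. For instance
  ∂PQ = Q − P.
This gives a 5×10 integer matrix of rank 4; reducing to Smith normal form yields diagonal entries (1,1,1,1).

Boundary ∂_2: C_2 → C_1 acts by ∂[p,q,r] = [q,r] − [p,r] + [p,q]. For instance
  ∂QRS = RS − QS + QR,
  ∂QRT = RT − QT + QR.
As a 10×5 matrix over Z this has rank 5, with invariant factors (1,1,1,1,1).

Computing H_k = (kernel of ∂_k) / (image of ∂_{k+1}):

  H_0: rank C_0 − rank ∂_1 = 5 − 4 = 1, and the invariant factors of ∂_1 are all 1, so H_0 ≅ Z.
  H_1: rank ker ∂_1 − rank ∂_2 = (10 − 4) − 5 = 1, and the invariant factors of ∂_2 are all 1, so H_1 ≅ Z.
  H_2: rank ker ∂_2 − rank ∂_3 = (5 − 5) − 0 = 0, and there is no ∂_3, so H_2 ≅ 0.

H_0 = Z,  H_1 = Z,  H_2 = 0.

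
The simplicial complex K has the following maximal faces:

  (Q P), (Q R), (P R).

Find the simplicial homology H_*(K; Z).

H_0 = Z,  H_1 = Z.

Fix the vertex order P < Q < R and write every simplex with vertices in increasing order. Then dim K = 1 and the simplices of K are:

  0-simplices (3): P, Q, R
  1-simplices (3): PQ, PR, QR

Hence C_0 ≅ Z^3, C_1 ≅ Z^3.

∂_1: C_1 → C_0 maps an edge to its endpoints' difference, ∂[p,q] = q − p.
The 3×3 boundary matrix has rank 2 and Smith normal form diag(1,1).

Computing H_k = (kernel of ∂_k) / (image of ∂_{k+1}):

  H_0: rank C_0 − rank ∂_1 = 3 − 2 = 1, and the invariant factors of ∂_1 are all 1, so H_0 ≅ Z.
  H_1: rank ker ∂_1 − rank ∂_2 = (3 − 2) − 0 = 1, and there is no ∂_2, so H_1 ≅ Z.

(K is a triangulation of the circle S^1.)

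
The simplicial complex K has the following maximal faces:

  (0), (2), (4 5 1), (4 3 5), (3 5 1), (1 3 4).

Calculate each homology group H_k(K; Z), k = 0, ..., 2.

K has 6 vertices, 6 edges, 4 triangles.
rank ∂_0 = 0, rank ∂_1 = 3 ⇒ b_0 = 6 − 0 − 3 = 3; all invariant factors of ∂_1 are 1 so no torsion. So H_0 = Z^3.
rank ∂_1 = 3, rank ∂_2 = 3 ⇒ b_1 = 6 − 3 − 3 = 0; all invariant factors of ∂_2 are 1 so no torsion. So H_1 = 0.
rank ∂_2 = 3, rank ∂_3 = 0 ⇒ b_2 = 4 − 3 − 0 = 1. So H_2 = Z.

H_0 ≅ Z^3,  H_1 = 0,  H_2 ≅ Z.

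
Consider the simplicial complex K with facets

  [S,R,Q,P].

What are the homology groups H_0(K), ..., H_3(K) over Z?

H_0 = Z,  H_1 = 0,  H_2 = 0,  H_3 = 0.

Take the total order P < Q < R < S on the vertex set. Then K (dimension 3) consists of the simplices:

  0-simplices (4): P, Q, R, S
  1-simplices (6): PQ, PR, PS, QR, QS, RS
  2-simplices (4): PQR, PQS, PRS, QRS
  3-simplices (1): PQRS

Hence C_0 ≅ Z^4, C_1 ≅ Z^6, C_2 ≅ Z^4, C_3 ≅ Z^1.

Boundary ∂_1: C_1 → C_0 is given by ∂[p,q] = [q] − [p]. For instance
  ∂QS = S − Q.
The resulting 4×6 matrix has rank 3, and its Smith normal form has invariant factors (1,1,1).

The boundary map ∂_2: C_2 → C_1 maps a triangle to the signed sum of its edges. For instance
  ∂PQR = QR − PR + PQ,
  ∂PQS = QS − PS + PQ.
The resulting 6×4 matrix has rank 3, and its Smith normal form has invariant factors (1,1,1).

The boundary map ∂_3: C_3 → C_2 sends each 3-simplex σ to the alternating sum Σ_i (−1)^i (σ with its i-th vertex removed). For instance
  ∂PQRS = QRS − PRS + PQS − PQR.
As a 4×1 matrix over Z this has rank 1, with invariant factors (1).

From H_k ≅ ker(∂_k) / im(∂_{k+1}) we obtain:

  H_0: rank C_0 − rank ∂_1 = 4 − 3 = 1, and the invariant factors of ∂_1 are all 1, so H_0 ≅ Z.
  H_1: rank ker ∂_1 − rank ∂_2 = (6 − 3) − 3 = 0, and the invariant factors of ∂_2 are all 1, so H_1 ≅ 0.
  H_2: rank ker ∂_2 − rank ∂_3 = (4 − 3) − 1 = 0, and the invariant factors of ∂_3 are all 1, so H_2 ≅ 0.
  H_3: rank ker ∂_3 − rank ∂_4 = (1 − 1) − 0 = 0, and there is no ∂_4, so H_3 ≅ 0.

(K is a triangulation of the 3-simplex.)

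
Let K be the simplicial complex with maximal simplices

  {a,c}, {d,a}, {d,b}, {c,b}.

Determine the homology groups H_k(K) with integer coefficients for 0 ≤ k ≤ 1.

Fix the vertex order a < b < c < d and write every simplex with vertices in increasing order. Then dim K = 1 and the simplices of K are:

  0-simplices (4): a, b, c, d
  1-simplices (4): ac, ad, bc, bd

Hence C_0 ≅ Z^4, C_1 ≅ Z^4.

Boundary ∂_1: C_1 → C_0 maps an edge to its endpoints' difference, ∂[p,q] = q − p. For instance
  ∂bc = c − b.
The resulting 4×4 matrix has rank 3, and its Smith normal form has invariant factors (1,1,1).

From H_k ≅ ker(∂_k) / im(∂_{k+1}) we obtain:

  H_0: rank C_0 − rank ∂_1 = 4 − 3 = 1, and the invariant factors of ∂_1 are all 1, so H_0 ≅ Z.
  H_1: rank ker ∂_1 − rank ∂_2 = (4 − 3) − 0 = 1, and there is no ∂_2, so H_1 ≅ Z.

As a check, the Euler characteristic is 4 − 4 = 0, which agrees with 1 − 1 = 0.

H_0 ≅ Z,  H_1 ≅ Z.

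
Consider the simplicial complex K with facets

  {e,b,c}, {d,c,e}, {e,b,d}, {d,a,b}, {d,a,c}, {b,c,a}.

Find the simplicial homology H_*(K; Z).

Fix the vertex order a < b < c < d < e and write every simplex with vertices in increasing order. Then dim K = 2 and the simplices of K are:

  0-simplices (5): a, b, c, d, e
  1-simplices (9): ab, ac, ad, bc, bd, be, cd, ce, de
  2-simplices (6): abc, abd, acd, bce, bde, cde

so the chain groups are C_0 ≅ Z^5, C_1 ≅ Z^9, C_2 ≅ Z^6.

Boundary ∂_1: C_1 → C_0 maps an edge to its endpoints' difference, ∂[p,q] = q − p.
The resulting 5×9 matrix has rank 4, and its Smith normal form has invariant factors (1,1,1,1).

∂_2: C_2 → C_1 sends each 2-simplex [p,q,r] to [q,r] − [p,r] + [p,q]. For instance
  ∂abd = bd − ad + ab,
  ∂bde = de − be + bd.
As a 9×6 matrix over Z this has rank 5, with invariant factors (1,1,1,1,1).

Reading off H_k = ker ∂_k / im ∂_{k+1}:

  H_0: rank C_0 − rank ∂_1 = 5 − 4 = 1, and the invariant factors of ∂_1 are all 1, so H_0 = Z.
  H_1: rank ker ∂_1 − rank ∂_2 = (9 − 4) − 5 = 0, and the invariant factors of ∂_2 are all 1, so H_1 = 0.
  H_2: rank ker ∂_2 − rank ∂_3 = (6 − 5) − 0 = 1, and there is no ∂_3, so H_2 = Z.

H_0 ≅ Z,  H_1 = 0,  H_2 ≅ Z.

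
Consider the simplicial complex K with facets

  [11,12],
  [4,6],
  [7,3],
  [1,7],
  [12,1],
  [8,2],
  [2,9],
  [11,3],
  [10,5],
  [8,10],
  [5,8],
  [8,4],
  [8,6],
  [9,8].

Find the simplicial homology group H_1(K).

We work with the vertex ordering 1 < 2 < 3 < 4 < 5 < 6 < 7 < 8 < 9 < 10 < 11 < 12. The simplices of K, each written with vertices in increasing order, are:

  0-simplices (12): [1], [2], [3], [4], [5], [6], [7], [8], [9], [10], [11], [12]
  1-simplices (14): [1,7], [1,12], [2,8], [2,9], [3,7], [3,11], [4,6], [4,8], [5,8], [5,10], [6,8], [8,9], [8,10], [11,12]

Hence C_0 ≅ Z^12, C_1 ≅ Z^14.

The boundary map ∂_1: C_1 → C_0 sends each edge [p,q] (with p < q) to q − p. For instance
  ∂[6,8] = [8] − [6].
This gives a 12×14 integer matrix of rank 10; reducing to Smith normal form yields diagonal entries (1,1,1,1,1,1,1,1,1,1).

From H_k ≅ ker(∂_k) / im(∂_{k+1}) we obtain:

  H_1: rank ker ∂_1 − rank ∂_2 = (14 − 10) − 0 = 4, and there is no ∂_2, so H_1 ≅ Z^4.

H_1 = Z^4.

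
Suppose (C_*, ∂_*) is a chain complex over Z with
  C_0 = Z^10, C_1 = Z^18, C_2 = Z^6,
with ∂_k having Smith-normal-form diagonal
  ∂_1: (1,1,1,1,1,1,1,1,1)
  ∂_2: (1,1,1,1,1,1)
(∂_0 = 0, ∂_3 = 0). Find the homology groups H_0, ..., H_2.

H_0 ≅ Z,  H_1 ≅ Z^3,  H_2 = 0.

H_0: b_0 = 10 − 0 − 9 = 1; torsion from ∂_1 factors > 1: none. So H_0 ≅ Z.
H_1: b_1 = 18 − 9 − 6 = 3; torsion from ∂_2 factors > 1: none. So H_1 ≅ Z^3.
H_2: b_2 = 6 − 6 − 0 = 0; torsion from ∂_3 factors > 1: none. So H_2 ≅ 0.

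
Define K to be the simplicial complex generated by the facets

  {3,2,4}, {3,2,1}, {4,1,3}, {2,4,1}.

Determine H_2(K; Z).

Take the total order 1 < 2 < 3 < 4 on the vertex set. Then K (dimension 2) consists of the simplices:

  0-simplices (4): [1], [2], [3], [4]
  1-simplices (6): [1,2], [1,3], [1,4], [2,3], [2,4], [3,4]
  2-simplices (4): [1,2,3], [1,2,4], [1,3,4], [2,3,4]

Hence C_0 ≅ Z^4, C_1 ≅ Z^6, C_2 ≅ Z^4.

The boundary map ∂_1: C_1 → C_0 is given by ∂[p,q] = [q] − [p].
As a 4×6 matrix over Z this has rank 3, with invariant factors (1,1,1).

Boundary ∂_2: C_2 → C_1 acts by ∂[p,q,r] = [q,r] − [p,r] + [p,q]. For instance
  ∂[2,3,4] = [3,4] − [2,4] + [2,3],
  ∂[1,3,4] = [3,4] − [1,4] + [1,3].
The 6×4 boundary matrix has rank 3 and Smith normal form diag(1,1,1).

From H_k ≅ ker(∂_k) / im(∂_{k+1}) we obtain:

  H_2: rank ker ∂_2 − rank ∂_3 = (4 − 3) − 0 = 1, and there is no ∂_3, so H_2 ≅ Z.

H_2 = Z.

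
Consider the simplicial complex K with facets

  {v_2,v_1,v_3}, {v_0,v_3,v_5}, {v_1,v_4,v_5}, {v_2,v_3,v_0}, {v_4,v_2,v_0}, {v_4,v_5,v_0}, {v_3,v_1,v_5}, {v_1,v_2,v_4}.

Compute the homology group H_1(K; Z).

We work with the vertex ordering v_0 < v_1 < v_2 < v_3 < v_4 < v_5. The simplices of K, each written with vertices in increasing order, are:

  0-simplices (6): [v_0], [v_1], [v_2], [v_3], [v_4], [v_5]
  1-simplices (12): [v_0,v_2], [v_0,v_3], [v_0,v_4], [v_0,v_5], [v_1,v_2], [v_1,v_3], [v_1,v_4], [v_1,v_5], [v_2,v_3], [v_2,v_4], [v_3,v_5], [v_4,v_5]
  2-simplices (8): [v_0,v_2,v_3], [v_0,v_2,v_4], [v_0,v_3,v_5], [v_0,v_4,v_5], [v_1,v_2,v_3], [v_1,v_2,v_4], [v_1,v_3,v_5], [v_1,v_4,v_5]

so the chain groups are C_0 ≅ Z^6, C_1 ≅ Z^12, C_2 ≅ Z^8.

Boundary ∂_1: C_1 → C_0 maps an edge to its endpoints' difference, ∂[p,q] = q − p. For instance
  ∂[v_1,v_3] = [v_3] − [v_1].
The resulting 6×12 matrix has rank 5, and its Smith normal form has invariant factors (1,1,1,1,1).

Boundary ∂_2: C_2 → C_1 maps a triangle to the signed sum of its edges. For instance
  ∂[v_1,v_4,v_5] = [v_4,v_5] − [v_1,v_5] + [v_1,v_4],
  ∂[v_1,v_2,v_4] = [v_2,v_4] − [v_1,v_4] + [v_1,v_2].
This gives a 12×8 integer matrix of rank 7; reducing to Smith normal form yields diagonal entries (1,1,1,1,1,1,1).

Reading off H_k = ker ∂_k / im ∂_{k+1}:

  H_1: rank ker ∂_1 − rank ∂_2 = (12 − 5) − 7 = 0, and the invariant factors of ∂_2 are all 1, so H_1 = 0.

H_1 = 0.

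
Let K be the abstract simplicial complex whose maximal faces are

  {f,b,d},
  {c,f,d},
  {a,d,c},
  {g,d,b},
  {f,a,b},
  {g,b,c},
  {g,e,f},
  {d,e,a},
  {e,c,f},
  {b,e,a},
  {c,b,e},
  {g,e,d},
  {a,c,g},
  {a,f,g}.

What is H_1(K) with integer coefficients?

Take the total order a < b < c < d < e < f < g on the vertex set. Then K (dimension 2) consists of the simplices:

  0-simplices (7): a, b, c, d, e, f, g
  1-simplices (21): ab, ac, ad, ae, af, ag, bc, bd, be, bf, bg, cd, ce, cf, cg, de, df, dg, ef, eg, fg
  2-simplices (14): abe, abf, acd, acg, ade, afg, bce, bcg, bdf, bdg, cdf, cef, deg, efg

giving chain groups C_0 ≅ Z^7, C_1 ≅ Z^21, C_2 ≅ Z^14.

Boundary ∂_1: C_1 → C_0 sends each edge [p,q] (with p < q) to q − p.
The 7×21 boundary matrix has rank 6 and Smith normal form diag(1,1,1,1,1,1).

∂_2: C_2 → C_1 maps a triangle to the signed sum of its edges. For instance
  ∂afg = fg − ag + af,
  ∂bcg = cg − bg + bc.
The 21×14 boundary matrix has rank 13 and Smith normal form diag(1,1,1,1,1,1,1,1,1,1,1,1,1).

Now H_k = ker ∂_k / im ∂_{k+1}, so:

  H_1: rank ker ∂_1 − rank ∂_2 = (21 − 6) − 13 = 2, and the invariant factors of ∂_2 are all 1, so H_1 = Z^2.

H_1 = Z^2.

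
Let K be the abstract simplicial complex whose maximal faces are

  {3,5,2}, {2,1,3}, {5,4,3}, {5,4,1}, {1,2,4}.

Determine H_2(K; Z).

H_2 = 0.

Fix the vertex order 1 < 2 < 3 < 4 < 5 and write every simplex with vertices in increasing order. Then dim K = 2 and the simplices of K are:

  0-simplices (5): [1], [2], [3], [4], [5]
  1-simplices (10): [1,2], [1,3], [1,4], [1,5], [2,3], [2,4], [2,5], [3,4], [3,5], [4,5]
  2-simplices (5): [1,2,3], [1,2,4], [1,4,5], [2,3,5], [3,4,5]

so the chain groups are C_0 ≅ Z^5, C_1 ≅ Z^10, C_2 ≅ Z^5.

Boundary ∂_1: C_1 → C_0 sends each edge [p,q] (with p < q) to q − p.
As a 5×10 matrix over Z this has rank 4, with invariant factors (1,1,1,1).

∂_2: C_2 → C_1 acts by ∂[p,q,r] = [q,r] − [p,r] + [p,q]. For instance
  ∂[1,2,3] = [2,3] − [1,3] + [1,2],
  ∂[1,2,4] = [2,4] − [1,4] + [1,2].
The resulting 10×5 matrix has rank 5, and its Smith normal form has invariant factors (1,1,1,1,1).

Now H_k = ker ∂_k / im ∂_{k+1}, so:

  H_2: rank ker ∂_2 − rank ∂_3 = (5 − 5) − 0 = 0, and there is no ∂_3, so H_2 = 0.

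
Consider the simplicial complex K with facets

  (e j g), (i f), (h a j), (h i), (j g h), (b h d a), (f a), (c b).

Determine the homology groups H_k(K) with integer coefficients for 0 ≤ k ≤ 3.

We work with the vertex ordering a < b < c < d < e < f < g < h < i < j. The simplices of K, each written with vertices in increasing order, are:

  0-simplices (10): a, b, c, d, e, f, g, h, i, j
  1-simplices (16): ab, ad, af, ah, aj, bc, bd, bh, dh, eg, ej, fi, gh, gj, hi, hj
  2-simplices (7): abd, abh, adh, ahj, bdh, egj, ghj
  3-simplices (1): abdh

Hence C_0 ≅ Z^10, C_1 ≅ Z^16, C_2 ≅ Z^7, C_3 ≅ Z^1.

∂_1: C_1 → C_0 sends each edge [p,q] (with p < q) to q − p. For instance
  ∂gj = j − g.
As a 10×16 matrix over Z this has rank 9, with invariant factors (1,1,1,1,1,1,1,1,1).

∂_2: C_2 → C_1 acts by ∂[p,q,r] = [q,r] − [p,r] + [p,q]. For instance
  ∂ghj = hj − gj + gh,
  ∂abd = bd − ad + ab.
The 16×7 boundary matrix has rank 6 and Smith normal form diag(1,1,1,1,1,1).

Boundary ∂_3: C_3 → C_2 sends each 3-simplex σ to the alternating sum Σ_i (−1)^i (σ with its i-th vertex removed). For instance
  ∂abdh = bdh − adh + abh − abd.
The resulting 7×1 matrix has rank 1, and its Smith normal form has invariant factors (1).

Computing H_k = (kernel of ∂_k) / (image of ∂_{k+1}):

  H_0: rank C_0 − rank ∂_1 = 10 − 9 = 1, and the invariant factors of ∂_1 are all 1, so H_0 = Z.
  H_1: rank ker ∂_1 − rank ∂_2 = (16 − 9) − 6 = 1, and the invariant factors of ∂_2 are all 1, so H_1 = Z.
  H_2: rank ker ∂_2 − rank ∂_3 = (7 − 6) − 1 = 0, and the invariant factors of ∂_3 are all 1, so H_2 = 0.
  H_3: rank ker ∂_3 − rank ∂_4 = (1 − 1) − 0 = 0, and there is no ∂_4, so H_3 = 0.

H_0 ≅ Z,  H_1 ≅ Z,  H_2 = 0,  H_3 = 0.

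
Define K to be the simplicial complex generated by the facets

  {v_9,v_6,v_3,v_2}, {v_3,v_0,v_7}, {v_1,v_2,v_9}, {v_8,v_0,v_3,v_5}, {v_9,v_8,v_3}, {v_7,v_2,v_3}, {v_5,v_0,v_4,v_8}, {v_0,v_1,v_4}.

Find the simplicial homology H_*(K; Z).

H_0 ≅ Z,  H_1 ≅ Z,  H_2 = 0,  H_3 = 0.

Take the total order v_0 < v_1 < v_2 < v_3 < v_4 < v_5 < v_6 < v_7 < v_8 < v_9 on the vertex set. Then K (dimension 3) consists of the simplices:

  0-simplices (10): [v_0], [v_1], [v_2], [v_3], [v_4], [v_5], [v_6], [v_7], [v_8], [v_9]
  1-simplices (23): (23 of them)
  2-simplices (16): (16 of them)
  3-simplices (3): [v_0,v_3,v_5,v_8], [v_0,v_4,v_5,v_8], [v_2,v_3,v_6,v_9]

so the chain groups are C_0 ≅ Z^10, C_1 ≅ Z^23, C_2 ≅ Z^16, C_3 ≅ Z^3.

∂_1: C_1 → C_0 is given by ∂[p,q] = [q] − [p]. For instance
  ∂[v_0,v_3] = [v_3] − [v_0].
The resulting 10×23 matrix has rank 9, and its Smith normal form has invariant factors (1,1,1,1,1,1,1,1,1).

The boundary map ∂_2: C_2 → C_1 sends each 2-simplex [p,q,r] to [q,r] − [p,r] + [p,q]. For instance
  ∂[v_2,v_3,v_9] = [v_3,v_9] − [v_2,v_9] + [v_2,v_3],
  ∂[v_2,v_6,v_9] = [v_6,v_9] − [v_2,v_9] + [v_2,v_6].
This gives a 23×16 integer matrix of rank 13; reducing to Smith normal form yields diagonal entries (1,1,1,1,1,1,1,1,1,1,1,1,1).

∂_3: C_3 → C_2 sends each 3-simplex σ to the alternating sum Σ_i (−1)^i (σ with its i-th vertex removed). For instance
  ∂[v_0,v_3,v_5,v_8] = [v_3,v_5,v_8] − [v_0,v_5,v_8] + [v_0,v_3,v_8] − [v_0,v_3,v_5],
  ∂[v_2,v_3,v_6,v_9] = [v_3,v_6,v_9] − [v_2,v_6,v_9] + [v_2,v_3,v_9] − [v_2,v_3,v_6].
This gives a 16×3 integer matrix of rank 3; reducing to Smith normal form yields diagonal entries (1,1,1).

Computing H_k = (kernel of ∂_k) / (image of ∂_{k+1}):

  H_0: rank C_0 − rank ∂_1 = 10 − 9 = 1, and the invariant factors of ∂_1 are all 1, so H_0 = Z.
  H_1: rank ker ∂_1 − rank ∂_2 = (23 − 9) − 13 = 1, and the invariant factors of ∂_2 are all 1, so H_1 = Z.
  H_2: rank ker ∂_2 − rank ∂_3 = (16 − 13) − 3 = 0, and the invariant factors of ∂_3 are all 1, so H_2 = 0.
  H_3: rank ker ∂_3 − rank ∂_4 = (3 − 3) − 0 = 0, and there is no ∂_4, so H_3 = 0.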